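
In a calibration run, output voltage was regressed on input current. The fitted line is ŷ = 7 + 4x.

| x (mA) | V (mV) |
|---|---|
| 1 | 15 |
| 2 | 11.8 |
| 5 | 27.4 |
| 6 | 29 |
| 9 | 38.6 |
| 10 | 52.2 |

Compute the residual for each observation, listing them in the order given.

x=1: ŷ = 7 + 4·1 = 11; r = 15 − 11 = 4
x=2: ŷ = 7 + 4·2 = 15; r = 11.8 − 15 = -3.2
x=5: ŷ = 7 + 4·5 = 27; r = 27.4 − 27 = 0.4
x=6: ŷ = 7 + 4·6 = 31; r = 29 − 31 = -2
x=9: ŷ = 7 + 4·9 = 43; r = 38.6 − 43 = -4.4
x=10: ŷ = 7 + 4·10 = 47; r = 52.2 − 47 = 5.2

4, -3.2, 0.4, -2, -4.4, 5.2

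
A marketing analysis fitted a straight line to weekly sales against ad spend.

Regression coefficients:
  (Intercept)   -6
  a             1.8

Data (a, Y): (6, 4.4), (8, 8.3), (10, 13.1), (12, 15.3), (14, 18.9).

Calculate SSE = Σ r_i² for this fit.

a=6: Ŷ = -6 + 1.8·6 = 4.8; r = 4.4 − 4.8 = -0.4
a=8: Ŷ = -6 + 1.8·8 = 8.4; r = 8.3 − 8.4 = -0.1
a=10: Ŷ = -6 + 1.8·10 = 12; r = 13.1 − 12 = 1.1
a=12: Ŷ = -6 + 1.8·12 = 15.6; r = 15.3 − 15.6 = -0.3
a=14: Ŷ = -6 + 1.8·14 = 19.2; r = 18.9 − 19.2 = -0.3
SSE = 0.16 + 0.01 + 1.21 + 0.09 + 0.09 = 1.56

SSE = 1.56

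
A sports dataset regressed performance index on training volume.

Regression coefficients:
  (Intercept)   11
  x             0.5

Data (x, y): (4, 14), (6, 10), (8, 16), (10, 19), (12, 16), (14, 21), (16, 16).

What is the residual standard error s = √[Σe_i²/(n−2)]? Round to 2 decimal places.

x=4: ŷ = 11 + 0.5·4 = 13; e = 14 − 13 = 1
x=6: ŷ = 11 + 0.5·6 = 14; e = 10 − 14 = -4
x=8: ŷ = 11 + 0.5·8 = 15; e = 16 − 15 = 1
x=10: ŷ = 11 + 0.5·10 = 16; e = 19 − 16 = 3
x=12: ŷ = 11 + 0.5·12 = 17; e = 16 − 17 = -1
x=14: ŷ = 11 + 0.5·14 = 18; e = 21 − 18 = 3
x=16: ŷ = 11 + 0.5·16 = 19; e = 16 − 19 = -3
SSE = 1 + 16 + 1 + 9 + 1 + 9 + 9 = 46
s = √(46/5) = √9.2 ≈ 3.03

s = 3.03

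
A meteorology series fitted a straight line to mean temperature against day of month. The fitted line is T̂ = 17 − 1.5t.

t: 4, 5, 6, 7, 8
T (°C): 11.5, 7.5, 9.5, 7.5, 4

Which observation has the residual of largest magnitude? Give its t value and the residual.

t=4: T̂ = 17 − 1.5·4 = 11; r = 11.5 − 11 = 0.5
t=5: T̂ = 17 − 1.5·5 = 9.5; r = 7.5 − 9.5 = -2
t=6: T̂ = 17 − 1.5·6 = 8; r = 9.5 − 8 = 1.5
t=7: T̂ = 17 − 1.5·7 = 6.5; r = 7.5 − 6.5 = 1
t=8: T̂ = 17 − 1.5·8 = 5; r = 4 − 5 = -1
Largest |r| is 2 at t = 5, residual -2.

t = 5, r = -2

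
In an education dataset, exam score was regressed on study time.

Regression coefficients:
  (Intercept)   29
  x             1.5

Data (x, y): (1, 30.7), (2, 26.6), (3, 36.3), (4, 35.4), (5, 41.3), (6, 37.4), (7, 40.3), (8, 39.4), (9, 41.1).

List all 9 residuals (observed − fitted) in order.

0.2, -5.4, 2.8, 0.4, 4.8, -0.6, 0.8, -1.6, -1.4

x=1: ŷ = 29 + 1.5·1 = 30.5; r = 30.7 − 30.5 = 0.2
x=2: ŷ = 29 + 1.5·2 = 32; r = 26.6 − 32 = -5.4
x=3: ŷ = 29 + 1.5·3 = 33.5; r = 36.3 − 33.5 = 2.8
x=4: ŷ = 29 + 1.5·4 = 35; r = 35.4 − 35 = 0.4
x=5: ŷ = 29 + 1.5·5 = 36.5; r = 41.3 − 36.5 = 4.8
x=6: ŷ = 29 + 1.5·6 = 38; r = 37.4 − 38 = -0.6
x=7: ŷ = 29 + 1.5·7 = 39.5; r = 40.3 − 39.5 = 0.8
x=8: ŷ = 29 + 1.5·8 = 41; r = 39.4 − 41 = -1.6
x=9: ŷ = 29 + 1.5·9 = 42.5; r = 41.1 − 42.5 = -1.4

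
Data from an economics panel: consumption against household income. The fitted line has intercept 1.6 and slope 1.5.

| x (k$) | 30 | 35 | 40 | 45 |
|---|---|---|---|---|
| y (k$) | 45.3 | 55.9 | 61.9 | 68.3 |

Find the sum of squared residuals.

SSE = 5.66

x=30: ŷ = 1.6 + 1.5·30 = 46.6; e = 45.3 − 46.6 = -1.3
x=35: ŷ = 1.6 + 1.5·35 = 54.1; e = 55.9 − 54.1 = 1.8
x=40: ŷ = 1.6 + 1.5·40 = 61.6; e = 61.9 − 61.6 = 0.3
x=45: ŷ = 1.6 + 1.5·45 = 69.1; e = 68.3 − 69.1 = -0.8
SSE = 1.69 + 3.24 + 0.09 + 0.64 = 5.66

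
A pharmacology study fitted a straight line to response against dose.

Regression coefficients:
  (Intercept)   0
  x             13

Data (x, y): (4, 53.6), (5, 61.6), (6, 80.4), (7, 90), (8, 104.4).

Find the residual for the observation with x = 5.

ŷ = 13·5 = 65
r = 61.6 − 65 = -3.4

r = -3.4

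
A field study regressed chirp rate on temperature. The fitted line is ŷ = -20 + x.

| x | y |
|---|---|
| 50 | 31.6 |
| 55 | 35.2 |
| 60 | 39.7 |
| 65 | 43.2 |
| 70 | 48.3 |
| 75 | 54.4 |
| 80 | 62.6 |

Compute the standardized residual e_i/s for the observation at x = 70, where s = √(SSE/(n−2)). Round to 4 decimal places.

x=50: ŷ = -20 + 50 = 30; e = 31.6 − 30 = 1.6
x=55: ŷ = -20 + 55 = 35; e = 35.2 − 35 = 0.2
x=60: ŷ = -20 + 60 = 40; e = 39.7 − 40 = -0.3
x=65: ŷ = -20 + 65 = 45; e = 43.2 − 45 = -1.8
x=70: ŷ = -20 + 70 = 50; e = 48.3 − 50 = -1.7
x=75: ŷ = -20 + 75 = 55; e = 54.4 − 55 = -0.6
x=80: ŷ = -20 + 80 = 60; e = 62.6 − 60 = 2.6
SSE = 2.56 + 0.04 + 0.09 + 3.24 + 2.89 + 0.36 + 6.76 = 15.94
s = √(15.94/5) = 1.7855
e/s = -1.7 / 1.7855 = -0.9521

-0.9521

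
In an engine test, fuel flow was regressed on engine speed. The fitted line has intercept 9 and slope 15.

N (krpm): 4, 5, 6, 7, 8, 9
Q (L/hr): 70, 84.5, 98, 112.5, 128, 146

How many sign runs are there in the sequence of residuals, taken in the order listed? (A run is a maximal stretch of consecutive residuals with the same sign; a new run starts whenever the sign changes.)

N=4: Q̂ = 9 + 15·4 = 69; r = 70 − 69 = 1
N=5: Q̂ = 9 + 15·5 = 84; r = 84.5 − 84 = 0.5
N=6: Q̂ = 9 + 15·6 = 99; r = 98 − 99 = -1
N=7: Q̂ = 9 + 15·7 = 114; r = 112.5 − 114 = -1.5
N=8: Q̂ = 9 + 15·8 = 129; r = 128 − 129 = -1
N=9: Q̂ = 9 + 15·9 = 144; r = 146 − 144 = 2
Signs: + + − − − +
Runs: +×2, −×3, +×1 → 3

3 runs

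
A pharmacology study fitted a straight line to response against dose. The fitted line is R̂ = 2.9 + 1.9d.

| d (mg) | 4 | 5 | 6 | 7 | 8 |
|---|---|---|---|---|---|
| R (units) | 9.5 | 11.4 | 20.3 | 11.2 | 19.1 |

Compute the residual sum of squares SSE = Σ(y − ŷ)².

d=4: R̂ = 2.9 + 1.9·4 = 10.5; e = 9.5 − 10.5 = -1
d=5: R̂ = 2.9 + 1.9·5 = 12.4; e = 11.4 − 12.4 = -1
d=6: R̂ = 2.9 + 1.9·6 = 14.3; e = 20.3 − 14.3 = 6
d=7: R̂ = 2.9 + 1.9·7 = 16.2; e = 11.2 − 16.2 = -5
d=8: R̂ = 2.9 + 1.9·8 = 18.1; e = 19.1 − 18.1 = 1
SSE = 1 + 1 + 36 + 25 + 1 = 64

SSE = 64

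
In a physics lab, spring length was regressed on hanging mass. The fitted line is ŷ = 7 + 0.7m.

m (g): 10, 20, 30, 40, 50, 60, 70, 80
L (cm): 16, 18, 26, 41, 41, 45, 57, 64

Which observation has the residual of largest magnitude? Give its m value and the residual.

m = 40, r = 6

m=10: ŷ = 7 + 0.7·10 = 14; r = 16 − 14 = 2
m=20: ŷ = 7 + 0.7·20 = 21; r = 18 − 21 = -3
m=30: ŷ = 7 + 0.7·30 = 28; r = 26 − 28 = -2
m=40: ŷ = 7 + 0.7·40 = 35; r = 41 − 35 = 6
m=50: ŷ = 7 + 0.7·50 = 42; r = 41 − 42 = -1
m=60: ŷ = 7 + 0.7·60 = 49; r = 45 − 49 = -4
m=70: ŷ = 7 + 0.7·70 = 56; r = 57 − 56 = 1
m=80: ŷ = 7 + 0.7·80 = 63; r = 64 − 63 = 1
Largest |r| is 6 at m = 40, residual 6.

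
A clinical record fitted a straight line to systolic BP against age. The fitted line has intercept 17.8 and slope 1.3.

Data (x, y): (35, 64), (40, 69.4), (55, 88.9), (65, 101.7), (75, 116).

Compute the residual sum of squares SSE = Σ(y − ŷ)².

SSE = 1.66

x=35: ŷ = 17.8 + 1.3·35 = 63.3; r = 64 − 63.3 = 0.7
x=40: ŷ = 17.8 + 1.3·40 = 69.8; r = 69.4 − 69.8 = -0.4
x=55: ŷ = 17.8 + 1.3·55 = 89.3; r = 88.9 − 89.3 = -0.4
x=65: ŷ = 17.8 + 1.3·65 = 102.3; r = 101.7 − 102.3 = -0.6
x=75: ŷ = 17.8 + 1.3·75 = 115.3; r = 116 − 115.3 = 0.7
SSE = 0.49 + 0.16 + 0.16 + 0.36 + 0.49 = 1.66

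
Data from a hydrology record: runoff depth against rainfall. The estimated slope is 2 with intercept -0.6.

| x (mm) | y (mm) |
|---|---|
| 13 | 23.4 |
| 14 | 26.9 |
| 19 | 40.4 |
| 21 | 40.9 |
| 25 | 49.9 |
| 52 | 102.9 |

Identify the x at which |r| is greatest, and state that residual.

x = 19, r = 3

x=13: ŷ = -0.6 + 2·13 = 25.4; r = 23.4 − 25.4 = -2
x=14: ŷ = -0.6 + 2·14 = 27.4; r = 26.9 − 27.4 = -0.5
x=19: ŷ = -0.6 + 2·19 = 37.4; r = 40.4 − 37.4 = 3
x=21: ŷ = -0.6 + 2·21 = 41.4; r = 40.9 − 41.4 = -0.5
x=25: ŷ = -0.6 + 2·25 = 49.4; r = 49.9 − 49.4 = 0.5
x=52: ŷ = -0.6 + 2·52 = 103.4; r = 102.9 − 103.4 = -0.5
Largest |r| is 3 at x = 19, residual 3.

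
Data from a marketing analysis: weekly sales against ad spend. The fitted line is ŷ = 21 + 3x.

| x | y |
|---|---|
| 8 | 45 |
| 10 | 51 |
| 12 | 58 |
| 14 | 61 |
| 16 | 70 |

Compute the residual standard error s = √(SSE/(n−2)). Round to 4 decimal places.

s = 1.4142

x=8: ŷ = 21 + 3·8 = 45; e = 45 − 45 = 0
x=10: ŷ = 21 + 3·10 = 51; e = 51 − 51 = 0
x=12: ŷ = 21 + 3·12 = 57; e = 58 − 57 = 1
x=14: ŷ = 21 + 3·14 = 63; e = 61 − 63 = -2
x=16: ŷ = 21 + 3·16 = 69; e = 70 − 69 = 1
SSE = 0 + 0 + 1 + 4 + 1 = 6
s = √(6/3) = √2 ≈ 1.4142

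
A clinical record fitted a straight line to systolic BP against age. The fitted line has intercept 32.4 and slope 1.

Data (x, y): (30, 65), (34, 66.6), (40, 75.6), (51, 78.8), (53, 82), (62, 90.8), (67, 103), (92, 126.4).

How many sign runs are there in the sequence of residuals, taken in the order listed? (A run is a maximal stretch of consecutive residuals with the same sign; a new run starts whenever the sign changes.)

3 runs

x=30: ŷ = 32.4 + 30 = 62.4; e = 65 − 62.4 = 2.6
x=34: ŷ = 32.4 + 34 = 66.4; e = 66.6 − 66.4 = 0.2
x=40: ŷ = 32.4 + 40 = 72.4; e = 75.6 − 72.4 = 3.2
x=51: ŷ = 32.4 + 51 = 83.4; e = 78.8 − 83.4 = -4.6
x=53: ŷ = 32.4 + 53 = 85.4; e = 82 − 85.4 = -3.4
x=62: ŷ = 32.4 + 62 = 94.4; e = 90.8 − 94.4 = -3.6
x=67: ŷ = 32.4 + 67 = 99.4; e = 103 − 99.4 = 3.6
x=92: ŷ = 32.4 + 92 = 124.4; e = 126.4 − 124.4 = 2
Signs: + + + − − − + +
Runs: +×3, −×3, +×2 → 3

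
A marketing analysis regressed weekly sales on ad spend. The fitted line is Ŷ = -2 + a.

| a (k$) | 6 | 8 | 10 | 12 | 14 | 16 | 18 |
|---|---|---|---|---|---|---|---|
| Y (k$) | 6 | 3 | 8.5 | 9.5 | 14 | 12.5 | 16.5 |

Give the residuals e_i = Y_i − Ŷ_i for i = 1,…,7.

2, -3, 0.5, -0.5, 2, -1.5, 0.5

a=6: Ŷ = -2 + 6 = 4; e = 6 − 4 = 2
a=8: Ŷ = -2 + 8 = 6; e = 3 − 6 = -3
a=10: Ŷ = -2 + 10 = 8; e = 8.5 − 8 = 0.5
a=12: Ŷ = -2 + 12 = 10; e = 9.5 − 10 = -0.5
a=14: Ŷ = -2 + 14 = 12; e = 14 − 12 = 2
a=16: Ŷ = -2 + 16 = 14; e = 12.5 − 14 = -1.5
a=18: Ŷ = -2 + 18 = 16; e = 16.5 − 16 = 0.5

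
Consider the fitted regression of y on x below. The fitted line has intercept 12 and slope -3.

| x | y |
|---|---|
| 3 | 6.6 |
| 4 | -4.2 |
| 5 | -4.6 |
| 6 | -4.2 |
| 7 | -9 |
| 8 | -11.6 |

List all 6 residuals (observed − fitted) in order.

3.6, -4.2, -1.6, 1.8, 0, 0.4

x=3: ŷ = 12 − 3·3 = 3; e = 6.6 − 3 = 3.6
x=4: ŷ = 12 − 3·4 = 0; e = -4.2 − 0 = -4.2
x=5: ŷ = 12 − 3·5 = -3; e = -4.6 − (-3) = -1.6
x=6: ŷ = 12 − 3·6 = -6; e = -4.2 − (-6) = 1.8
x=7: ŷ = 12 − 3·7 = -9; e = -9 − (-9) = 0
x=8: ŷ = 12 − 3·8 = -12; e = -11.6 − (-12) = 0.4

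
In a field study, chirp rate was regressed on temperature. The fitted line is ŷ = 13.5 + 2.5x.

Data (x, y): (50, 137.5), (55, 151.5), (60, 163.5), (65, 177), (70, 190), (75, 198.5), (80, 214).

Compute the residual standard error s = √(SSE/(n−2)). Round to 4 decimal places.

x=50: ŷ = 13.5 + 2.5·50 = 138.5; e = 137.5 − 138.5 = -1
x=55: ŷ = 13.5 + 2.5·55 = 151; e = 151.5 − 151 = 0.5
x=60: ŷ = 13.5 + 2.5·60 = 163.5; e = 163.5 − 163.5 = 0
x=65: ŷ = 13.5 + 2.5·65 = 176; e = 177 − 176 = 1
x=70: ŷ = 13.5 + 2.5·70 = 188.5; e = 190 − 188.5 = 1.5
x=75: ŷ = 13.5 + 2.5·75 = 201; e = 198.5 − 201 = -2.5
x=80: ŷ = 13.5 + 2.5·80 = 213.5; e = 214 − 213.5 = 0.5
SSE = 1 + 0.25 + 0 + 1 + 2.25 + 6.25 + 0.25 = 11
s = √(11/5) = √2.2 ≈ 1.4832

s = 1.4832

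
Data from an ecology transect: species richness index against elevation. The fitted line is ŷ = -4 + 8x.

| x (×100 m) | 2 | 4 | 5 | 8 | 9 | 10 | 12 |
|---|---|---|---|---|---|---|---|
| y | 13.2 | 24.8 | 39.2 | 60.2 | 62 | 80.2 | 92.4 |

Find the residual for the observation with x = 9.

ŷ = -4 + 8·9 = 68
r = 62 − 68 = -6

r = -6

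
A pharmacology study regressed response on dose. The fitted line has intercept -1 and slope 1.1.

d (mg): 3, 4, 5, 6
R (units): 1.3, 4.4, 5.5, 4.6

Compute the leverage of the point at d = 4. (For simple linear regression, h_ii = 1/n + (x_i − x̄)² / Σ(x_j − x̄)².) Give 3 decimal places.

h = 0.300

d̄ = (3 + 4 + 5 + 6)/4 = 4.5
Σ(d − d̄)² = 2.25 + 0.25 + 0.25 + 2.25 = 5
h = 1/4 + (-0.5)²/5 = 0.25 + 0.05 = 0.300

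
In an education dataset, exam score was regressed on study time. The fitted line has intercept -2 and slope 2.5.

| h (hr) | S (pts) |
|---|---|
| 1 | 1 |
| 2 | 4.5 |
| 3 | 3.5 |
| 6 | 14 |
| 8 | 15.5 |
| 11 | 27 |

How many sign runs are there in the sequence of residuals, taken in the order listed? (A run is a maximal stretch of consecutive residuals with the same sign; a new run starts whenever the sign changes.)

5 runs

h=1: Ŝ = -2 + 2.5·1 = 0.5; e = 1 − 0.5 = 0.5
h=2: Ŝ = -2 + 2.5·2 = 3; e = 4.5 − 3 = 1.5
h=3: Ŝ = -2 + 2.5·3 = 5.5; e = 3.5 − 5.5 = -2
h=6: Ŝ = -2 + 2.5·6 = 13; e = 14 − 13 = 1
h=8: Ŝ = -2 + 2.5·8 = 18; e = 15.5 − 18 = -2.5
h=11: Ŝ = -2 + 2.5·11 = 25.5; e = 27 − 25.5 = 1.5
Signs: + + − + − +
Runs: +×2, −×1, +×1, −×1, +×1 → 5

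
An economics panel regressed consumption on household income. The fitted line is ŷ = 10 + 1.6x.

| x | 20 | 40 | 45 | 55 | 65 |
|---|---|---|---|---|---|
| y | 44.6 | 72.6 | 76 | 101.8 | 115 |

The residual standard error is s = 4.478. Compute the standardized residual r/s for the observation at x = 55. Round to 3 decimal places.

0.849

ŷ = 10 + 1.6·55 = 98
r = 101.8 − 98 = 3.8
r/s = 3.8 / 4.478 = 0.849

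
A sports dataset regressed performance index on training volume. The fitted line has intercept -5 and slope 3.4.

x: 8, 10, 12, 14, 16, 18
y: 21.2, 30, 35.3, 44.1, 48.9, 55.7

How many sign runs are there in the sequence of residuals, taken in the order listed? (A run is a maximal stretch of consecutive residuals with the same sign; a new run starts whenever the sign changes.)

5 runs

x=8: ŷ = -5 + 3.4·8 = 22.2; r = 21.2 − 22.2 = -1
x=10: ŷ = -5 + 3.4·10 = 29; r = 30 − 29 = 1
x=12: ŷ = -5 + 3.4·12 = 35.8; r = 35.3 − 35.8 = -0.5
x=14: ŷ = -5 + 3.4·14 = 42.6; r = 44.1 − 42.6 = 1.5
x=16: ŷ = -5 + 3.4·16 = 49.4; r = 48.9 − 49.4 = -0.5
x=18: ŷ = -5 + 3.4·18 = 56.2; r = 55.7 − 56.2 = -0.5
Signs: − + − + − −
Runs: −×1, +×1, −×1, +×1, −×2 → 5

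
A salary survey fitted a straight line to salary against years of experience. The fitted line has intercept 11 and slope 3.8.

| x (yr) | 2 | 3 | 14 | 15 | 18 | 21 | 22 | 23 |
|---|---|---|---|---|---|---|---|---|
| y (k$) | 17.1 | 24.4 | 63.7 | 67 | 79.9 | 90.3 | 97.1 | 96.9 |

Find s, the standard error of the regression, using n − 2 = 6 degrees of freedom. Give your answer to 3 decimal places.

x=2: ŷ = 11 + 3.8·2 = 18.6; e = 17.1 − 18.6 = -1.5
x=3: ŷ = 11 + 3.8·3 = 22.4; e = 24.4 − 22.4 = 2
x=14: ŷ = 11 + 3.8·14 = 64.2; e = 63.7 − 64.2 = -0.5
x=15: ŷ = 11 + 3.8·15 = 68; e = 67 − 68 = -1
x=18: ŷ = 11 + 3.8·18 = 79.4; e = 79.9 − 79.4 = 0.5
x=21: ŷ = 11 + 3.8·21 = 90.8; e = 90.3 − 90.8 = -0.5
x=22: ŷ = 11 + 3.8·22 = 94.6; e = 97.1 − 94.6 = 2.5
x=23: ŷ = 11 + 3.8·23 = 98.4; e = 96.9 − 98.4 = -1.5
SSE = 2.25 + 4 + 0.25 + 1 + 0.25 + 0.25 + 6.25 + 2.25 = 16.5
s = √(16.5/6) = √2.75 ≈ 1.658

s = 1.658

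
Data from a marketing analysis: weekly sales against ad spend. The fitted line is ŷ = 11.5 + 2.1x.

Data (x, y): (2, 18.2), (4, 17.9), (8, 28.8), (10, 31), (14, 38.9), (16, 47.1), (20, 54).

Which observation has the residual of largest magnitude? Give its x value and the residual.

x=2: ŷ = 11.5 + 2.1·2 = 15.7; r = 18.2 − 15.7 = 2.5
x=4: ŷ = 11.5 + 2.1·4 = 19.9; r = 17.9 − 19.9 = -2
x=8: ŷ = 11.5 + 2.1·8 = 28.3; r = 28.8 − 28.3 = 0.5
x=10: ŷ = 11.5 + 2.1·10 = 32.5; r = 31 − 32.5 = -1.5
x=14: ŷ = 11.5 + 2.1·14 = 40.9; r = 38.9 − 40.9 = -2
x=16: ŷ = 11.5 + 2.1·16 = 45.1; r = 47.1 − 45.1 = 2
x=20: ŷ = 11.5 + 2.1·20 = 53.5; r = 54 − 53.5 = 0.5
Largest |r| is 2.5 at x = 2, residual 2.5.

x = 2, r = 2.5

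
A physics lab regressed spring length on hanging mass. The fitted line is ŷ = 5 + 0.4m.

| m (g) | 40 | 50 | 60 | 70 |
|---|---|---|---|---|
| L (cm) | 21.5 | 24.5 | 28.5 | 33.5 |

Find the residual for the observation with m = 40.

e = 0.5

ŷ = 5 + 0.4·40 = 21
e = 21.5 − 21 = 0.5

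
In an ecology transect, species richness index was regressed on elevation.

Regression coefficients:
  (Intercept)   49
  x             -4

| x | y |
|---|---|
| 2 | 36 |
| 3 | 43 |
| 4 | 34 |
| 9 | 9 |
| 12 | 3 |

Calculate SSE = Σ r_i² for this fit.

x=2: ŷ = 49 − 4·2 = 41; r = 36 − 41 = -5
x=3: ŷ = 49 − 4·3 = 37; r = 43 − 37 = 6
x=4: ŷ = 49 − 4·4 = 33; r = 34 − 33 = 1
x=9: ŷ = 49 − 4·9 = 13; r = 9 − 13 = -4
x=12: ŷ = 49 − 4·12 = 1; r = 3 − 1 = 2
SSE = 25 + 36 + 1 + 16 + 4 = 82

SSE = 82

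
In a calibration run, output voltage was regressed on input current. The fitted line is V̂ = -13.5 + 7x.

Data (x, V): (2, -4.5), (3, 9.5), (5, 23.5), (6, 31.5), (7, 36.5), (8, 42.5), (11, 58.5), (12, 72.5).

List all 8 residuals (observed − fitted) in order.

-5, 2, 2, 3, 1, 0, -5, 2

x=2: V̂ = -13.5 + 7·2 = 0.5; e = -4.5 − 0.5 = -5
x=3: V̂ = -13.5 + 7·3 = 7.5; e = 9.5 − 7.5 = 2
x=5: V̂ = -13.5 + 7·5 = 21.5; e = 23.5 − 21.5 = 2
x=6: V̂ = -13.5 + 7·6 = 28.5; e = 31.5 − 28.5 = 3
x=7: V̂ = -13.5 + 7·7 = 35.5; e = 36.5 − 35.5 = 1
x=8: V̂ = -13.5 + 7·8 = 42.5; e = 42.5 − 42.5 = 0
x=11: V̂ = -13.5 + 7·11 = 63.5; e = 58.5 − 63.5 = -5
x=12: V̂ = -13.5 + 7·12 = 70.5; e = 72.5 − 70.5 = 2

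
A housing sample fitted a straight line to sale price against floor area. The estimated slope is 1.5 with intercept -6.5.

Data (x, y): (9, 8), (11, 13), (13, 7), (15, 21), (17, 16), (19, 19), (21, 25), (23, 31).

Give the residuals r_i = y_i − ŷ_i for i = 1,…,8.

1, 3, -6, 5, -3, -3, 0, 3

x=9: ŷ = -6.5 + 1.5·9 = 7; r = 8 − 7 = 1
x=11: ŷ = -6.5 + 1.5·11 = 10; r = 13 − 10 = 3
x=13: ŷ = -6.5 + 1.5·13 = 13; r = 7 − 13 = -6
x=15: ŷ = -6.5 + 1.5·15 = 16; r = 21 − 16 = 5
x=17: ŷ = -6.5 + 1.5·17 = 19; r = 16 − 19 = -3
x=19: ŷ = -6.5 + 1.5·19 = 22; r = 19 − 22 = -3
x=21: ŷ = -6.5 + 1.5·21 = 25; r = 25 − 25 = 0
x=23: ŷ = -6.5 + 1.5·23 = 28; r = 31 − 28 = 3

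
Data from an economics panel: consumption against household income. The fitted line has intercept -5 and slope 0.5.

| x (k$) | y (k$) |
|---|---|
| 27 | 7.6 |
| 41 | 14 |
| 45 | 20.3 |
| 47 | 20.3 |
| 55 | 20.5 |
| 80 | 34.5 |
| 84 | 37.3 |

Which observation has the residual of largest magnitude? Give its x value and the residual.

x=27: ŷ = -5 + 0.5·27 = 8.5; e = 7.6 − 8.5 = -0.9
x=41: ŷ = -5 + 0.5·41 = 15.5; e = 14 − 15.5 = -1.5
x=45: ŷ = -5 + 0.5·45 = 17.5; e = 20.3 − 17.5 = 2.8
x=47: ŷ = -5 + 0.5·47 = 18.5; e = 20.3 − 18.5 = 1.8
x=55: ŷ = -5 + 0.5·55 = 22.5; e = 20.5 − 22.5 = -2
x=80: ŷ = -5 + 0.5·80 = 35; e = 34.5 − 35 = -0.5
x=84: ŷ = -5 + 0.5·84 = 37; e = 37.3 − 37 = 0.3
Largest |e| is 2.8 at x = 45, residual 2.8.

x = 45, e = 2.8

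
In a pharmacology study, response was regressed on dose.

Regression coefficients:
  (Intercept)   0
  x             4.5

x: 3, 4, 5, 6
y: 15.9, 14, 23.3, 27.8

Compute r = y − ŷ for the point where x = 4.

ŷ = 4.5·4 = 18
r = 14 − 18 = -4

r = -4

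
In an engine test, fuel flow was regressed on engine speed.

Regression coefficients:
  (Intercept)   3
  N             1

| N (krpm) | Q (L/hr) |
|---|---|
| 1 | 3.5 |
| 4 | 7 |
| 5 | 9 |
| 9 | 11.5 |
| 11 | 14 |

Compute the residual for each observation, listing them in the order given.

N=1: Q̂ = 3 + 1 = 4; r = 3.5 − 4 = -0.5
N=4: Q̂ = 3 + 4 = 7; r = 7 − 7 = 0
N=5: Q̂ = 3 + 5 = 8; r = 9 − 8 = 1
N=9: Q̂ = 3 + 9 = 12; r = 11.5 − 12 = -0.5
N=11: Q̂ = 3 + 11 = 14; r = 14 − 14 = 0

-0.5, 0, 1, -0.5, 0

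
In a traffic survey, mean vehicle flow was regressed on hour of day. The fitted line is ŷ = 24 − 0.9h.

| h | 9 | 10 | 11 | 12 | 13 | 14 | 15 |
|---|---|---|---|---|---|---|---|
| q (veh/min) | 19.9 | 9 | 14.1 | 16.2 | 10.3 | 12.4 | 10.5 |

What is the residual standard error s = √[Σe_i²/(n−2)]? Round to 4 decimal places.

s = 3.6332

h=9: ŷ = 24 − 0.9·9 = 15.9; e = 19.9 − 15.9 = 4
h=10: ŷ = 24 − 0.9·10 = 15; e = 9 − 15 = -6
h=11: ŷ = 24 − 0.9·11 = 14.1; e = 14.1 − 14.1 = 0
h=12: ŷ = 24 − 0.9·12 = 13.2; e = 16.2 − 13.2 = 3
h=13: ŷ = 24 − 0.9·13 = 12.3; e = 10.3 − 12.3 = -2
h=14: ŷ = 24 − 0.9·14 = 11.4; e = 12.4 − 11.4 = 1
h=15: ŷ = 24 − 0.9·15 = 10.5; e = 10.5 − 10.5 = 0
SSE = 16 + 36 + 0 + 9 + 4 + 1 + 0 = 66
s = √(66/5) = √13.2 ≈ 3.6332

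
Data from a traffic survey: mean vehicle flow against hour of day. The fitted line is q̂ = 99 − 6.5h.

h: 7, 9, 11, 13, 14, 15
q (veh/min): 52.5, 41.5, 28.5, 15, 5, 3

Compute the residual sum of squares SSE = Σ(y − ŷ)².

SSE = 14.5

h=7: q̂ = 99 − 6.5·7 = 53.5; r = 52.5 − 53.5 = -1
h=9: q̂ = 99 − 6.5·9 = 40.5; r = 41.5 − 40.5 = 1
h=11: q̂ = 99 − 6.5·11 = 27.5; r = 28.5 − 27.5 = 1
h=13: q̂ = 99 − 6.5·13 = 14.5; r = 15 − 14.5 = 0.5
h=14: q̂ = 99 − 6.5·14 = 8; r = 5 − 8 = -3
h=15: q̂ = 99 − 6.5·15 = 1.5; r = 3 − 1.5 = 1.5
SSE = 1 + 1 + 1 + 0.25 + 9 + 2.25 = 14.5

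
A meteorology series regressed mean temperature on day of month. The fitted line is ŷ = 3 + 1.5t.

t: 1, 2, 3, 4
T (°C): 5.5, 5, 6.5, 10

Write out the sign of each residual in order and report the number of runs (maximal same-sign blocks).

t=1: ŷ = 3 + 1.5·1 = 4.5; e = 5.5 − 4.5 = 1
t=2: ŷ = 3 + 1.5·2 = 6; e = 5 − 6 = -1
t=3: ŷ = 3 + 1.5·3 = 7.5; e = 6.5 − 7.5 = -1
t=4: ŷ = 3 + 1.5·4 = 9; e = 10 − 9 = 1
Signs: + − − +
Runs: +×1, −×2, +×1 → 3

3 runs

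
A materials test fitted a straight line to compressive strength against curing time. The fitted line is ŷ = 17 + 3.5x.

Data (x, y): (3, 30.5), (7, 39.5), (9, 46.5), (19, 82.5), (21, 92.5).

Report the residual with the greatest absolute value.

x=3: ŷ = 17 + 3.5·3 = 27.5; r = 30.5 − 27.5 = 3
x=7: ŷ = 17 + 3.5·7 = 41.5; r = 39.5 − 41.5 = -2
x=9: ŷ = 17 + 3.5·9 = 48.5; r = 46.5 − 48.5 = -2
x=19: ŷ = 17 + 3.5·19 = 83.5; r = 82.5 − 83.5 = -1
x=21: ŷ = 17 + 3.5·21 = 90.5; r = 92.5 − 90.5 = 2
Largest |r| is 3 at x = 3, residual 3.

r = 3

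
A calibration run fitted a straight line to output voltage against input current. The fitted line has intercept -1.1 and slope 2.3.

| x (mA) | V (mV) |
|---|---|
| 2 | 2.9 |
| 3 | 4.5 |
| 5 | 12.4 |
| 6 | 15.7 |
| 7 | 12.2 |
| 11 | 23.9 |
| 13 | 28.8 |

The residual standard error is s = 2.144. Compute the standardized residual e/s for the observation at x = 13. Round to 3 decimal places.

V̂ = -1.1 + 2.3·13 = 28.8
e = 28.8 − 28.8 = 0
e/s = 0 / 2.144 = 0.000

0.000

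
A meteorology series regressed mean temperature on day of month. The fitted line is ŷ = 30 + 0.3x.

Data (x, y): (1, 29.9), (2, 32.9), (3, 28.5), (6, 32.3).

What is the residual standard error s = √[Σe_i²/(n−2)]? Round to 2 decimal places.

s = 2.39

x=1: ŷ = 30 + 0.3·1 = 30.3; e = 29.9 − 30.3 = -0.4
x=2: ŷ = 30 + 0.3·2 = 30.6; e = 32.9 − 30.6 = 2.3
x=3: ŷ = 30 + 0.3·3 = 30.9; e = 28.5 − 30.9 = -2.4
x=6: ŷ = 30 + 0.3·6 = 31.8; e = 32.3 − 31.8 = 0.5
SSE = 0.16 + 5.29 + 5.76 + 0.25 = 11.46
s = √(11.46/2) = √5.73 ≈ 2.39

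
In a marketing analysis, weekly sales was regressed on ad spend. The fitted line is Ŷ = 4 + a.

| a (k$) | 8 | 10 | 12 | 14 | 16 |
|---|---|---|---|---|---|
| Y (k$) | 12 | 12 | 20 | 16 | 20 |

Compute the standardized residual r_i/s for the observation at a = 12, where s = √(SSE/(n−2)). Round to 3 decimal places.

a=8: Ŷ = 4 + 8 = 12; r = 12 − 12 = 0
a=10: Ŷ = 4 + 10 = 14; r = 12 − 14 = -2
a=12: Ŷ = 4 + 12 = 16; r = 20 − 16 = 4
a=14: Ŷ = 4 + 14 = 18; r = 16 − 18 = -2
a=16: Ŷ = 4 + 16 = 20; r = 20 − 20 = 0
SSE = 0 + 4 + 16 + 4 + 0 = 24
s = √(24/3) = 2.82843
r/s = 4 / 2.82843 = 1.414

1.414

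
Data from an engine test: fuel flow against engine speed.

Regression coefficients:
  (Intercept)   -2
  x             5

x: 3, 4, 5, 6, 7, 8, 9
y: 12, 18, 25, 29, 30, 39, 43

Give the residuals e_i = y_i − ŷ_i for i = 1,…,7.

x=3: ŷ = -2 + 5·3 = 13; e = 12 − 13 = -1
x=4: ŷ = -2 + 5·4 = 18; e = 18 − 18 = 0
x=5: ŷ = -2 + 5·5 = 23; e = 25 − 23 = 2
x=6: ŷ = -2 + 5·6 = 28; e = 29 − 28 = 1
x=7: ŷ = -2 + 5·7 = 33; e = 30 − 33 = -3
x=8: ŷ = -2 + 5·8 = 38; e = 39 − 38 = 1
x=9: ŷ = -2 + 5·9 = 43; e = 43 − 43 = 0

-1, 0, 2, 1, -3, 1, 0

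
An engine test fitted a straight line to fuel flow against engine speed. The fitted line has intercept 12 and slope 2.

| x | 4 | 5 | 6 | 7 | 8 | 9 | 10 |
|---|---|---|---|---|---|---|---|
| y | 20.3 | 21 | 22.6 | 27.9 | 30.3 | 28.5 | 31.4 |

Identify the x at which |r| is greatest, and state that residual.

x = 8, r = 2.3

x=4: ŷ = 12 + 2·4 = 20; r = 20.3 − 20 = 0.3
x=5: ŷ = 12 + 2·5 = 22; r = 21 − 22 = -1
x=6: ŷ = 12 + 2·6 = 24; r = 22.6 − 24 = -1.4
x=7: ŷ = 12 + 2·7 = 26; r = 27.9 − 26 = 1.9
x=8: ŷ = 12 + 2·8 = 28; r = 30.3 − 28 = 2.3
x=9: ŷ = 12 + 2·9 = 30; r = 28.5 − 30 = -1.5
x=10: ŷ = 12 + 2·10 = 32; r = 31.4 − 32 = -0.6
Largest |r| is 2.3 at x = 8, residual 2.3.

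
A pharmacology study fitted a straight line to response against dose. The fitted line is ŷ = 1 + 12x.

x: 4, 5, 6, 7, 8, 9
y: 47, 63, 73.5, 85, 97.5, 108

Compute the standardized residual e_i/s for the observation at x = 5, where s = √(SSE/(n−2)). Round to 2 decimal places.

1.30

x=4: ŷ = 1 + 12·4 = 49; e = 47 − 49 = -2
x=5: ŷ = 1 + 12·5 = 61; e = 63 − 61 = 2
x=6: ŷ = 1 + 12·6 = 73; e = 73.5 − 73 = 0.5
x=7: ŷ = 1 + 12·7 = 85; e = 85 − 85 = 0
x=8: ŷ = 1 + 12·8 = 97; e = 97.5 − 97 = 0.5
x=9: ŷ = 1 + 12·9 = 109; e = 108 − 109 = -1
SSE = 4 + 4 + 0.25 + 0 + 0.25 + 1 = 9.5
s = √(9.5/4) = 1.5411
e/s = 2 / 1.5411 = 1.30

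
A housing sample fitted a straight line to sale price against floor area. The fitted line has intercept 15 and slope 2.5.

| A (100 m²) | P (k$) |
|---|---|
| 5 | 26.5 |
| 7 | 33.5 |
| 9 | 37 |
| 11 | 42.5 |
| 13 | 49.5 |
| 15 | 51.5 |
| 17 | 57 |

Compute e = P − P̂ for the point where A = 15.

P̂ = 15 + 2.5·15 = 52.5
e = 51.5 − 52.5 = -1

e = -1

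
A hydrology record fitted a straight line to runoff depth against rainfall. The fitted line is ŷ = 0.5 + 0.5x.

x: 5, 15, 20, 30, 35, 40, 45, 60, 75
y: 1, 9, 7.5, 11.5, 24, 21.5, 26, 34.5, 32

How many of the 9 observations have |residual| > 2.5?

6

x=5: ŷ = 0.5 + 0.5·5 = 3; r = 1 − 3 = -2
x=15: ŷ = 0.5 + 0.5·15 = 8; r = 9 − 8 = 1
x=20: ŷ = 0.5 + 0.5·20 = 10.5; r = 7.5 − 10.5 = -3
x=30: ŷ = 0.5 + 0.5·30 = 15.5; r = 11.5 − 15.5 = -4
x=35: ŷ = 0.5 + 0.5·35 = 18; r = 24 − 18 = 6
x=40: ŷ = 0.5 + 0.5·40 = 20.5; r = 21.5 − 20.5 = 1
x=45: ŷ = 0.5 + 0.5·45 = 23; r = 26 − 23 = 3
x=60: ŷ = 0.5 + 0.5·60 = 30.5; r = 34.5 − 30.5 = 4
x=75: ŷ = 0.5 + 0.5·75 = 38; r = 32 − 38 = -6
|r| > 2.5: x=20 (|r|=3), x=30 (|r|=4), x=35 (|r|=6), x=45 (|r|=3), x=60 (|r|=4), x=75 (|r|=6) → 6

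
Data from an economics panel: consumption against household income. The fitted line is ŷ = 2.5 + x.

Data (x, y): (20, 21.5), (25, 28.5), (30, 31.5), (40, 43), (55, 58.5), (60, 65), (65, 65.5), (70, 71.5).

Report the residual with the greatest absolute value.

e = 2.5

x=20: ŷ = 2.5 + 20 = 22.5; e = 21.5 − 22.5 = -1
x=25: ŷ = 2.5 + 25 = 27.5; e = 28.5 − 27.5 = 1
x=30: ŷ = 2.5 + 30 = 32.5; e = 31.5 − 32.5 = -1
x=40: ŷ = 2.5 + 40 = 42.5; e = 43 − 42.5 = 0.5
x=55: ŷ = 2.5 + 55 = 57.5; e = 58.5 − 57.5 = 1
x=60: ŷ = 2.5 + 60 = 62.5; e = 65 − 62.5 = 2.5
x=65: ŷ = 2.5 + 65 = 67.5; e = 65.5 − 67.5 = -2
x=70: ŷ = 2.5 + 70 = 72.5; e = 71.5 − 72.5 = -1
Largest |e| is 2.5 at x = 60, residual 2.5.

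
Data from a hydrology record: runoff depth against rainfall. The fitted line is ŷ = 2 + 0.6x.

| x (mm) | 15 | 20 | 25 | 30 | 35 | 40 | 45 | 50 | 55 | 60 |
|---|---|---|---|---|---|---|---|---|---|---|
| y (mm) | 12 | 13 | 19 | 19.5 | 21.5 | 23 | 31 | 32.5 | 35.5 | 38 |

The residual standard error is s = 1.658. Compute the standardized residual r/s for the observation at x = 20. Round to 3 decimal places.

-0.603

ŷ = 2 + 0.6·20 = 14
r = 13 − 14 = -1
r/s = -1 / 1.658 = -0.603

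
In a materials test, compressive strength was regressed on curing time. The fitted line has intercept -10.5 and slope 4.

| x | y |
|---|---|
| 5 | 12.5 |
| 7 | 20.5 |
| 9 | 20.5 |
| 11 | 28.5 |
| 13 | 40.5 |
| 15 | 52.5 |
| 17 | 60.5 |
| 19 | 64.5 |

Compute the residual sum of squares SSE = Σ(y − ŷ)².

x=5: ŷ = -10.5 + 4·5 = 9.5; e = 12.5 − 9.5 = 3
x=7: ŷ = -10.5 + 4·7 = 17.5; e = 20.5 − 17.5 = 3
x=9: ŷ = -10.5 + 4·9 = 25.5; e = 20.5 − 25.5 = -5
x=11: ŷ = -10.5 + 4·11 = 33.5; e = 28.5 − 33.5 = -5
x=13: ŷ = -10.5 + 4·13 = 41.5; e = 40.5 − 41.5 = -1
x=15: ŷ = -10.5 + 4·15 = 49.5; e = 52.5 − 49.5 = 3
x=17: ŷ = -10.5 + 4·17 = 57.5; e = 60.5 − 57.5 = 3
x=19: ŷ = -10.5 + 4·19 = 65.5; e = 64.5 − 65.5 = -1
SSE = 9 + 9 + 25 + 25 + 1 + 9 + 9 + 1 = 88

SSE = 88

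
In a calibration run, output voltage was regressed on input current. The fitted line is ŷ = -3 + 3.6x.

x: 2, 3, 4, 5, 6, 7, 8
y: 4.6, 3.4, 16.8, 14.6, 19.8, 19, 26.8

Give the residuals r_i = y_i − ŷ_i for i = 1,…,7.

0.4, -4.4, 5.4, -0.4, 1.2, -3.2, 1

x=2: ŷ = -3 + 3.6·2 = 4.2; r = 4.6 − 4.2 = 0.4
x=3: ŷ = -3 + 3.6·3 = 7.8; r = 3.4 − 7.8 = -4.4
x=4: ŷ = -3 + 3.6·4 = 11.4; r = 16.8 − 11.4 = 5.4
x=5: ŷ = -3 + 3.6·5 = 15; r = 14.6 − 15 = -0.4
x=6: ŷ = -3 + 3.6·6 = 18.6; r = 19.8 − 18.6 = 1.2
x=7: ŷ = -3 + 3.6·7 = 22.2; r = 19 − 22.2 = -3.2
x=8: ŷ = -3 + 3.6·8 = 25.8; r = 26.8 − 25.8 = 1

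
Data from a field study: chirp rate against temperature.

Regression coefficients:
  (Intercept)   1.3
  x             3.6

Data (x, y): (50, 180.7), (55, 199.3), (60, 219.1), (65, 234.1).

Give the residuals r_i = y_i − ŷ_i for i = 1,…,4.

-0.6, 0, 1.8, -1.2

x=50: ŷ = 1.3 + 3.6·50 = 181.3; r = 180.7 − 181.3 = -0.6
x=55: ŷ = 1.3 + 3.6·55 = 199.3; r = 199.3 − 199.3 = 0
x=60: ŷ = 1.3 + 3.6·60 = 217.3; r = 219.1 − 217.3 = 1.8
x=65: ŷ = 1.3 + 3.6·65 = 235.3; r = 234.1 − 235.3 = -1.2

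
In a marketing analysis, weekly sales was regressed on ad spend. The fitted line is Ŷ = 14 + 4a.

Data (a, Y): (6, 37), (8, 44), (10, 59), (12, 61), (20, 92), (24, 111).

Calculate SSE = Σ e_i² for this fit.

SSE = 36

a=6: Ŷ = 14 + 4·6 = 38; e = 37 − 38 = -1
a=8: Ŷ = 14 + 4·8 = 46; e = 44 − 46 = -2
a=10: Ŷ = 14 + 4·10 = 54; e = 59 − 54 = 5
a=12: Ŷ = 14 + 4·12 = 62; e = 61 − 62 = -1
a=20: Ŷ = 14 + 4·20 = 94; e = 92 − 94 = -2
a=24: Ŷ = 14 + 4·24 = 110; e = 111 − 110 = 1
SSE = 1 + 4 + 25 + 1 + 4 + 1 = 36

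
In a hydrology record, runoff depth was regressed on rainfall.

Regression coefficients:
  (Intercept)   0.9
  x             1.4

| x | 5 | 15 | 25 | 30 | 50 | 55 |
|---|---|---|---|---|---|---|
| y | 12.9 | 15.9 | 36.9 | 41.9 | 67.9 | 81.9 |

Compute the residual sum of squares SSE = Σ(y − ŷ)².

SSE = 88

x=5: ŷ = 0.9 + 1.4·5 = 7.9; e = 12.9 − 7.9 = 5
x=15: ŷ = 0.9 + 1.4·15 = 21.9; e = 15.9 − 21.9 = -6
x=25: ŷ = 0.9 + 1.4·25 = 35.9; e = 36.9 − 35.9 = 1
x=30: ŷ = 0.9 + 1.4·30 = 42.9; e = 41.9 − 42.9 = -1
x=50: ŷ = 0.9 + 1.4·50 = 70.9; e = 67.9 − 70.9 = -3
x=55: ŷ = 0.9 + 1.4·55 = 77.9; e = 81.9 − 77.9 = 4
SSE = 25 + 36 + 1 + 1 + 9 + 16 = 88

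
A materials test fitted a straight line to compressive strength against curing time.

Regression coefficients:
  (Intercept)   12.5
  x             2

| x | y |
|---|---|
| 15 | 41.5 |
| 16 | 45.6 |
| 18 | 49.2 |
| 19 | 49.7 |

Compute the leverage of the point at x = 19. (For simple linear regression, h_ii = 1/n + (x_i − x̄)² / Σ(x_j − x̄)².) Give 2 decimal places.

x̄ = (15 + 16 + 18 + 19)/4 = 17
Σ(x − x̄)² = 4 + 1 + 1 + 4 = 10
h = 1/4 + (2)²/10 = 0.25 + 0.4 = 0.65

h = 0.65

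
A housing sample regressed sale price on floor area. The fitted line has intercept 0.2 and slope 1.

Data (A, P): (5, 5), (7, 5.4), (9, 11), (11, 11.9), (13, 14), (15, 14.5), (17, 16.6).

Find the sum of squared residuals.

A=5: P̂ = 0.2 + 5 = 5.2; e = 5 − 5.2 = -0.2
A=7: P̂ = 0.2 + 7 = 7.2; e = 5.4 − 7.2 = -1.8
A=9: P̂ = 0.2 + 9 = 9.2; e = 11 − 9.2 = 1.8
A=11: P̂ = 0.2 + 11 = 11.2; e = 11.9 − 11.2 = 0.7
A=13: P̂ = 0.2 + 13 = 13.2; e = 14 − 13.2 = 0.8
A=15: P̂ = 0.2 + 15 = 15.2; e = 14.5 − 15.2 = -0.7
A=17: P̂ = 0.2 + 17 = 17.2; e = 16.6 − 17.2 = -0.6
SSE = 0.04 + 3.24 + 3.24 + 0.49 + 0.64 + 0.49 + 0.36 = 8.5

SSE = 8.5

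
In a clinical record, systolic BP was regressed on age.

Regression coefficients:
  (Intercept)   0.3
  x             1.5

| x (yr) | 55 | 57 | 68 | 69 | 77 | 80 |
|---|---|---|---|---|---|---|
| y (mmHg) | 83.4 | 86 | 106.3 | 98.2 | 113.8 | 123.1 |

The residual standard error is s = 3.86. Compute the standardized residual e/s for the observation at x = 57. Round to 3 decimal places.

0.052

ŷ = 0.3 + 1.5·57 = 85.8
e = 86 − 85.8 = 0.2
e/s = 0.2 / 3.86 = 0.052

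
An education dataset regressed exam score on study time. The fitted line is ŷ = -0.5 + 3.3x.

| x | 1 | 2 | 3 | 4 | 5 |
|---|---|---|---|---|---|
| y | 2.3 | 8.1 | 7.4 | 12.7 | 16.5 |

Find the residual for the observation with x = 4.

ŷ = -0.5 + 3.3·4 = 12.7
e = 12.7 − 12.7 = 0

e = 0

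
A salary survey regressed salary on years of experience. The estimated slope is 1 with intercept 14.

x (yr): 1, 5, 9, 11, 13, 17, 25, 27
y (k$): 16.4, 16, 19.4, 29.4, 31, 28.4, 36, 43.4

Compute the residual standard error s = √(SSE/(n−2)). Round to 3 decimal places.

s = 3.670

x=1: ŷ = 14 + 1 = 15; e = 16.4 − 15 = 1.4
x=5: ŷ = 14 + 5 = 19; e = 16 − 19 = -3
x=9: ŷ = 14 + 9 = 23; e = 19.4 − 23 = -3.6
x=11: ŷ = 14 + 11 = 25; e = 29.4 − 25 = 4.4
x=13: ŷ = 14 + 13 = 27; e = 31 − 27 = 4
x=17: ŷ = 14 + 17 = 31; e = 28.4 − 31 = -2.6
x=25: ŷ = 14 + 25 = 39; e = 36 − 39 = -3
x=27: ŷ = 14 + 27 = 41; e = 43.4 − 41 = 2.4
SSE = 1.96 + 9 + 12.96 + 19.36 + 16 + 6.76 + 9 + 5.76 = 80.8
s = √(80.8/6) = √13.4667 ≈ 3.670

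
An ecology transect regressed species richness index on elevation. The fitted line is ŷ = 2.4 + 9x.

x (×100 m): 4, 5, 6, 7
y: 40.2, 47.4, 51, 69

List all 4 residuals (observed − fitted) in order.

x=4: ŷ = 2.4 + 9·4 = 38.4; e = 40.2 − 38.4 = 1.8
x=5: ŷ = 2.4 + 9·5 = 47.4; e = 47.4 − 47.4 = 0
x=6: ŷ = 2.4 + 9·6 = 56.4; e = 51 − 56.4 = -5.4
x=7: ŷ = 2.4 + 9·7 = 65.4; e = 69 − 65.4 = 3.6

1.8, 0, -5.4, 3.6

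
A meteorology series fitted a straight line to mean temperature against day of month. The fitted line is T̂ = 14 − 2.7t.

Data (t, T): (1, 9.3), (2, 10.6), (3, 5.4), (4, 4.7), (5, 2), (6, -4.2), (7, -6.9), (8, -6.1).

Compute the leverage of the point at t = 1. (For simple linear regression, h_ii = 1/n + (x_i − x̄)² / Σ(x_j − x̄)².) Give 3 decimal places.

t̄ = (1 + 2 + 3 + 4 + 5 + 6 + 7 + 8)/8 = 4.5
Σ(t − t̄)² = 12.25 + 6.25 + 2.25 + 0.25 + 0.25 + 2.25 + 6.25 + 12.25 = 42
h = 1/8 + (-3.5)²/42 = 0.125 + 0.291667 = 0.417

h = 0.417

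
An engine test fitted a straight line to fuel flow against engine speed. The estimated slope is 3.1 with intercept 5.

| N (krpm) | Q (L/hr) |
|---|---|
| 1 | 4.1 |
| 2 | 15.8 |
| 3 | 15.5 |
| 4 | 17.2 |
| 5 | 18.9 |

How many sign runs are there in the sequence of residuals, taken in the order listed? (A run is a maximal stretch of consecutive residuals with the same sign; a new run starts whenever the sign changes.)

3 runs

N=1: Q̂ = 5 + 3.1·1 = 8.1; e = 4.1 − 8.1 = -4
N=2: Q̂ = 5 + 3.1·2 = 11.2; e = 15.8 − 11.2 = 4.6
N=3: Q̂ = 5 + 3.1·3 = 14.3; e = 15.5 − 14.3 = 1.2
N=4: Q̂ = 5 + 3.1·4 = 17.4; e = 17.2 − 17.4 = -0.2
N=5: Q̂ = 5 + 3.1·5 = 20.5; e = 18.9 − 20.5 = -1.6
Signs: − + + − −
Runs: −×1, +×2, −×2 → 3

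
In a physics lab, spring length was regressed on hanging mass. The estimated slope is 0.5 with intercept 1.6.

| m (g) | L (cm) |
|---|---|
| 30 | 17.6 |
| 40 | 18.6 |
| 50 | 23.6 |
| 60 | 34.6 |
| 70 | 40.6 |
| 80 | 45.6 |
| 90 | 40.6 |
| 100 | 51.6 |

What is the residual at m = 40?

ŷ = 1.6 + 0.5·40 = 21.6
r = 18.6 − 21.6 = -3

r = -3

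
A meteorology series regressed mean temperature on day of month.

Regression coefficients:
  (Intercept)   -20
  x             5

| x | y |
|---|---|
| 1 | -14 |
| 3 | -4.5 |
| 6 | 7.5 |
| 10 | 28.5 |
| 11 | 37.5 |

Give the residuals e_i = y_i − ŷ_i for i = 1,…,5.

1, 0.5, -2.5, -1.5, 2.5

x=1: ŷ = -20 + 5·1 = -15; e = -14 − (-15) = 1
x=3: ŷ = -20 + 5·3 = -5; e = -4.5 − (-5) = 0.5
x=6: ŷ = -20 + 5·6 = 10; e = 7.5 − 10 = -2.5
x=10: ŷ = -20 + 5·10 = 30; e = 28.5 − 30 = -1.5
x=11: ŷ = -20 + 5·11 = 35; e = 37.5 − 35 = 2.5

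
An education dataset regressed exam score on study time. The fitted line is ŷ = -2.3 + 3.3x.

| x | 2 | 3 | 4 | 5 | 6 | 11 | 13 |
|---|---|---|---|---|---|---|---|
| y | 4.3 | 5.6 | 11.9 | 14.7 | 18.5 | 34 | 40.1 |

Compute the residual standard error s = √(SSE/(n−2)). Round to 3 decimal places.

x=2: ŷ = -2.3 + 3.3·2 = 4.3; e = 4.3 − 4.3 = 0
x=3: ŷ = -2.3 + 3.3·3 = 7.6; e = 5.6 − 7.6 = -2
x=4: ŷ = -2.3 + 3.3·4 = 10.9; e = 11.9 − 10.9 = 1
x=5: ŷ = -2.3 + 3.3·5 = 14.2; e = 14.7 − 14.2 = 0.5
x=6: ŷ = -2.3 + 3.3·6 = 17.5; e = 18.5 − 17.5 = 1
x=11: ŷ = -2.3 + 3.3·11 = 34; e = 34 − 34 = 0
x=13: ŷ = -2.3 + 3.3·13 = 40.6; e = 40.1 − 40.6 = -0.5
SSE = 0 + 4 + 1 + 0.25 + 1 + 0 + 0.25 = 6.5
s = √(6.5/5) = √1.3 ≈ 1.140

s = 1.140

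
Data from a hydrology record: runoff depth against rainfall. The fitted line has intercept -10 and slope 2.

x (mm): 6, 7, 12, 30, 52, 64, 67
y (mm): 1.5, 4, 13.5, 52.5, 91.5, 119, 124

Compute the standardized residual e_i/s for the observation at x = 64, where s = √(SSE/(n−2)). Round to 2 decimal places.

x=6: ŷ = -10 + 2·6 = 2; e = 1.5 − 2 = -0.5
x=7: ŷ = -10 + 2·7 = 4; e = 4 − 4 = 0
x=12: ŷ = -10 + 2·12 = 14; e = 13.5 − 14 = -0.5
x=30: ŷ = -10 + 2·30 = 50; e = 52.5 − 50 = 2.5
x=52: ŷ = -10 + 2·52 = 94; e = 91.5 − 94 = -2.5
x=64: ŷ = -10 + 2·64 = 118; e = 119 − 118 = 1
x=67: ŷ = -10 + 2·67 = 124; e = 124 − 124 = 0
SSE = 0.25 + 0 + 0.25 + 6.25 + 6.25 + 1 + 0 = 14
s = √(14/5) = 1.67332
e/s = 1 / 1.67332 = 0.60

0.60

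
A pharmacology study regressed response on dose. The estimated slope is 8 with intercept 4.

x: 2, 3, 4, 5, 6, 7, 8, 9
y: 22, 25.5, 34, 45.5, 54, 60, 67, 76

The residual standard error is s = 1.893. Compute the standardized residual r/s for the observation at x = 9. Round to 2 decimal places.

0.00

ŷ = 4 + 8·9 = 76
r = 76 − 76 = 0
r/s = 0 / 1.893 = 0.00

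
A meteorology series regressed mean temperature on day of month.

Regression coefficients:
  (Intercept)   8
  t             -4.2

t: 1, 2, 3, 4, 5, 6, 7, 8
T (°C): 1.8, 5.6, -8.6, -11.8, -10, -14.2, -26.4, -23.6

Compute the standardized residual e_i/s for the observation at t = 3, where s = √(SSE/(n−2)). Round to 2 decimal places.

t=1: T̂ = 8 − 4.2·1 = 3.8; e = 1.8 − 3.8 = -2
t=2: T̂ = 8 − 4.2·2 = -0.4; e = 5.6 − (-0.4) = 6
t=3: T̂ = 8 − 4.2·3 = -4.6; e = -8.6 − (-4.6) = -4
t=4: T̂ = 8 − 4.2·4 = -8.8; e = -11.8 − (-8.8) = -3
t=5: T̂ = 8 − 4.2·5 = -13; e = -10 − (-13) = 3
t=6: T̂ = 8 − 4.2·6 = -17.2; e = -14.2 − (-17.2) = 3
t=7: T̂ = 8 − 4.2·7 = -21.4; e = -26.4 − (-21.4) = -5
t=8: T̂ = 8 − 4.2·8 = -25.6; e = -23.6 − (-25.6) = 2
SSE = 4 + 36 + 16 + 9 + 9 + 9 + 25 + 4 = 112
s = √(112/6) = 4.32049
e/s = -4 / 4.32049 = -0.93

-0.93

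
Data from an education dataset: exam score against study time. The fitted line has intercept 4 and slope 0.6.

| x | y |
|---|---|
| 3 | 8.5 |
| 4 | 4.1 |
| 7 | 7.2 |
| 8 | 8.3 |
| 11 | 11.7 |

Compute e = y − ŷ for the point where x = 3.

ŷ = 4 + 0.6·3 = 5.8
e = 8.5 − 5.8 = 2.7

e = 2.7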